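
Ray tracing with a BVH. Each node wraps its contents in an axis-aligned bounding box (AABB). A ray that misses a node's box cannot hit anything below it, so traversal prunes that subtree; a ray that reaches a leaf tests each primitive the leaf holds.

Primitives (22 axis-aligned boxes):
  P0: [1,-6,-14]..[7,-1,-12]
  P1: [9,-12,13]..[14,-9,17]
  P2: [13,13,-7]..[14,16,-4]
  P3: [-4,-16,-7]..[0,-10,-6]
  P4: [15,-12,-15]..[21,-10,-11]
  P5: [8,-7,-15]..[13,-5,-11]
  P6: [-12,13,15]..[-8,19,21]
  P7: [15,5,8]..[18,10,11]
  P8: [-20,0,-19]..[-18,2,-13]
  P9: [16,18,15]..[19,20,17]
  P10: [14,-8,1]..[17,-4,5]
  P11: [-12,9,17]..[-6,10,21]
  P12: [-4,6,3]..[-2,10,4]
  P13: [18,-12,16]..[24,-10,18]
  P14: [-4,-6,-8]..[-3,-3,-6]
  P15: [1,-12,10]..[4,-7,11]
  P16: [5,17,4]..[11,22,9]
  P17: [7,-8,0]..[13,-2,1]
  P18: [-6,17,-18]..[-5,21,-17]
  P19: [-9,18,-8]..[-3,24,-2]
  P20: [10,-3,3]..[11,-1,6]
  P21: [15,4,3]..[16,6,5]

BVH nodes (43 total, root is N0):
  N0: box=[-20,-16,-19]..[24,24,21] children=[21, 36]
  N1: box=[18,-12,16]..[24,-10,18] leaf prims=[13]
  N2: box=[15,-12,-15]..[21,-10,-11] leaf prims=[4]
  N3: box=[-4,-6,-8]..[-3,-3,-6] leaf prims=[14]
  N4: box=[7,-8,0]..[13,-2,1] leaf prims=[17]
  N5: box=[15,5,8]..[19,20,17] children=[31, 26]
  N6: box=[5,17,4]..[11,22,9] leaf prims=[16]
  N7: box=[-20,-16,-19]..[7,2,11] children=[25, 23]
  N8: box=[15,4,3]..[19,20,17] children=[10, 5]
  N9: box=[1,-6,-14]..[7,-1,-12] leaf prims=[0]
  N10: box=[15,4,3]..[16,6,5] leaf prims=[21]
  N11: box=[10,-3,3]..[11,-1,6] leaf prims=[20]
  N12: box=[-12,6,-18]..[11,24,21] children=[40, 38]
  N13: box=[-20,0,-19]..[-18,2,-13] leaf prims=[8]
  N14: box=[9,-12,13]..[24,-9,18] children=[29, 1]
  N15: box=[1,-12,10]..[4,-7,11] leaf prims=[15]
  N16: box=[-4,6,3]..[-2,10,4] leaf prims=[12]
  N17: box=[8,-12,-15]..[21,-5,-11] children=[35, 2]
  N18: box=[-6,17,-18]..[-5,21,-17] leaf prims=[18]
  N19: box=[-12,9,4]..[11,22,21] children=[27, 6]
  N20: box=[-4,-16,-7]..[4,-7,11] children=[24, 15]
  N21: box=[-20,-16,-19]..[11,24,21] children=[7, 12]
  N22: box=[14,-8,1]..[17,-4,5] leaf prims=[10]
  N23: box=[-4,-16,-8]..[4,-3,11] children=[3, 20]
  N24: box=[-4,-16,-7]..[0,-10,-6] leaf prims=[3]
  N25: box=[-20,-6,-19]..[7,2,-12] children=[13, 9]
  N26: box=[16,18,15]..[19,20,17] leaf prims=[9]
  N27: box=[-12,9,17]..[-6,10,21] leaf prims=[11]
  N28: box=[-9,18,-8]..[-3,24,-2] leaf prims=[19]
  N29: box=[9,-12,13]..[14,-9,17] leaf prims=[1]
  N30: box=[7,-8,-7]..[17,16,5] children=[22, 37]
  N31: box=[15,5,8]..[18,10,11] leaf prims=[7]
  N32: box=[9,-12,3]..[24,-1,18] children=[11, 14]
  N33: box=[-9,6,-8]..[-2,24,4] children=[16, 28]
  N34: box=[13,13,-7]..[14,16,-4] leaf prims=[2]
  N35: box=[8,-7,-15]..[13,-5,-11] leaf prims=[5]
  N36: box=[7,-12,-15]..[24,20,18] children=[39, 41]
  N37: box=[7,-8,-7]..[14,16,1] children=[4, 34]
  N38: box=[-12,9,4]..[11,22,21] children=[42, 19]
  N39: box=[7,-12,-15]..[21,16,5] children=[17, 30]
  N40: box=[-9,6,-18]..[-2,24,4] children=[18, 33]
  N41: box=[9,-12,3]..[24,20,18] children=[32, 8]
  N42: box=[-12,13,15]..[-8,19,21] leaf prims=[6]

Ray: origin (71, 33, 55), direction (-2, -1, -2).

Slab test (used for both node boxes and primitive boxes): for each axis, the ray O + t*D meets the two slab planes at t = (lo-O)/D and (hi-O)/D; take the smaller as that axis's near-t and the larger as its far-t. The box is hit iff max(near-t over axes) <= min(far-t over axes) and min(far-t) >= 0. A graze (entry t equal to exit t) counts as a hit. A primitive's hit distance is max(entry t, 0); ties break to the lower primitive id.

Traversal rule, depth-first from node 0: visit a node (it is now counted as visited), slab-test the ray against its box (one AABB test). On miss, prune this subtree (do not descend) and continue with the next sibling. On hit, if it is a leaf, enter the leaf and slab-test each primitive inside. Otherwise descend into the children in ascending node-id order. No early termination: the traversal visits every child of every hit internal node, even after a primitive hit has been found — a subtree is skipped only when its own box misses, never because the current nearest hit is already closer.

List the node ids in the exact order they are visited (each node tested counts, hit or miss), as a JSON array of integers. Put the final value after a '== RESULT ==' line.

Traverse from the root:
N0 x:[47/2,91/2] y:[9,49] z:[17,37] -> hit [47/2,37], descend [21, 36]
  N21 x:[30,91/2] y:[9,49] z:[17,37] -> hit [30,37], descend [7, 12]
    N7 x:[32,91/2] y:[31,49] z:[22,37] -> hit [32,37], descend [23, 25]
      N23 x:[67/2,75/2] y:[36,49] z:[22,63/2] -> miss, prune
      N25 x:[32,91/2] y:[31,39] z:[67/2,37] -> hit [67/2,37], descend [9, 13]
        N9 x:[32,35] y:[34,39] z:[67/2,69/2] -> hit [34,69/2] leaf, test {P0@t=34}
        N13 x:[89/2,91/2] y:[31,33] z:[34,37] -> miss, prune
    N12 x:[30,83/2] y:[9,27] z:[17,73/2] -> miss, prune
  N36 x:[47/2,32] y:[13,45] z:[37/2,35] -> hit [47/2,32], descend [39, 41]
    N39 x:[25,32] y:[17,45] z:[25,35] -> hit [25,32], descend [17, 30]
      N17 x:[25,63/2] y:[38,45] z:[33,35] -> miss, prune
      N30 x:[27,32] y:[17,41] z:[25,31] -> hit [27,31], descend [22, 37]
        N22 x:[27,57/2] y:[37,41] z:[25,27] -> miss, prune
        N37 x:[57/2,32] y:[17,41] z:[27,31] -> hit [57/2,31], descend [4, 34]
          N4 x:[29,32] y:[35,41] z:[27,55/2] -> miss, prune
          N34 x:[57/2,29] y:[17,20] z:[59/2,31] -> miss, prune
    N41 x:[47/2,31] y:[13,45] z:[37/2,26] -> hit [47/2,26], descend [8, 32]
      N8 x:[26,28] y:[13,29] z:[19,26] -> hit [26,26], descend [5, 10]
        N5 x:[26,28] y:[13,28] z:[19,47/2] -> miss, prune
        N10 x:[55/2,28] y:[27,29] z:[25,26] -> miss, prune
      N32 x:[47/2,31] y:[34,45] z:[37/2,26] -> miss, prune

Visited [0, 21, 7, 23, 25, 9, 13, 12, 36, 39, 17, 30, 22, 37, 4, 34, 41, 8, 5, 10, 32]. Tests: 21 box, 1 leaf. Nearest: P0.

== RESULT ==
[0, 21, 7, 23, 25, 9, 13, 12, 36, 39, 17, 30, 22, 37, 4, 34, 41, 8, 5, 10, 32]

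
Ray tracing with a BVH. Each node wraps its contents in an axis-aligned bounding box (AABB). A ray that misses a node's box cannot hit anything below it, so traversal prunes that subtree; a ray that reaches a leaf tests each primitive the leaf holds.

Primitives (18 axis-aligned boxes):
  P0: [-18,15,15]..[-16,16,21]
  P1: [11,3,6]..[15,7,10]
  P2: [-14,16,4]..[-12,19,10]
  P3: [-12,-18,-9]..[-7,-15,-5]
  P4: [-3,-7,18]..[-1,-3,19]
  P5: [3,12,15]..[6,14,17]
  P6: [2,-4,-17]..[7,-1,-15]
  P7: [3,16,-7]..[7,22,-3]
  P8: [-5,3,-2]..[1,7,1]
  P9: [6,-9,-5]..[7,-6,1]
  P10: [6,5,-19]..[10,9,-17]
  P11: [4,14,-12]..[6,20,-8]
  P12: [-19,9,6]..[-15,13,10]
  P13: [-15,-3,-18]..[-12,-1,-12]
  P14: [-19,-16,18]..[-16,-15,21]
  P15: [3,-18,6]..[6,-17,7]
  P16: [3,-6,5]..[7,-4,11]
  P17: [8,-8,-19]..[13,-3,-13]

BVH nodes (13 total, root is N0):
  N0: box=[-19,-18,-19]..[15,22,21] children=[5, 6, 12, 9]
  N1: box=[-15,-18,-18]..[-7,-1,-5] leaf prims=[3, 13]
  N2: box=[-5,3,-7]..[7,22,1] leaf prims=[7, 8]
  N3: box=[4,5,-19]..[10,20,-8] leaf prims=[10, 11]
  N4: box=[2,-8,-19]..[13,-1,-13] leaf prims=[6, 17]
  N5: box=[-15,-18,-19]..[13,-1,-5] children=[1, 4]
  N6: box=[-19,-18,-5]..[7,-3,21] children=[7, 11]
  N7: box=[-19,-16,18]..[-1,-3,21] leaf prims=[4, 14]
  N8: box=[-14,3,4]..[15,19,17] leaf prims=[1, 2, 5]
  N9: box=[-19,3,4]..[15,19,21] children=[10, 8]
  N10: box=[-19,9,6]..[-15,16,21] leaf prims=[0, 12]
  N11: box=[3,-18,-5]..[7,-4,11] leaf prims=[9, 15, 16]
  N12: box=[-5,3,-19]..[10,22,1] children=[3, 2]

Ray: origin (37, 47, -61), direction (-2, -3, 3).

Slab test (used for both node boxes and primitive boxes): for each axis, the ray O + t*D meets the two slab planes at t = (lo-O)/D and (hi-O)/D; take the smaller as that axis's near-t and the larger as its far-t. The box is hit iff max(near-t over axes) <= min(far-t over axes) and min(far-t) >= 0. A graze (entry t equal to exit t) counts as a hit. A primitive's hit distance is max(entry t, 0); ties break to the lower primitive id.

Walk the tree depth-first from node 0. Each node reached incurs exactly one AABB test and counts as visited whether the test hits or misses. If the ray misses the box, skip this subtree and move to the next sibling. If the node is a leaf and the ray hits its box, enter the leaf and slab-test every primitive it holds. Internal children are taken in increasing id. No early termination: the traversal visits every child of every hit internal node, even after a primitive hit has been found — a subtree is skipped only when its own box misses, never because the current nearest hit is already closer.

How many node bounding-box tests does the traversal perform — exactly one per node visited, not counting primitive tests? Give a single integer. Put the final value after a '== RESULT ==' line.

Walk:
N0 x:[11,28] y:[25/3,65/3] z:[14,82/3] -> hit [14,65/3], descend [5, 6, 9, 12]
  N5 x:[12,26] y:[16,65/3] z:[14,56/3] -> hit [16,56/3], descend [1, 4]
    N1 x:[22,26] y:[16,65/3] z:[43/3,56/3] -> miss, prune
    N4 x:[12,35/2] y:[16,55/3] z:[14,16] -> hit [16,16] leaf, test {P6(miss), P17(miss)}
  N6 x:[15,28] y:[50/3,65/3] z:[56/3,82/3] -> hit [56/3,65/3], descend [7, 11]
    N7 x:[19,28] y:[50/3,21] z:[79/3,82/3] -> miss, prune
    N11 x:[15,17] y:[17,65/3] z:[56/3,24] -> miss, prune
  N9 x:[11,28] y:[28/3,44/3] z:[65/3,82/3] -> miss, prune
  N12 x:[27/2,21] y:[25/3,44/3] z:[14,62/3] -> hit [14,44/3], descend [2, 3]
    N2 x:[15,21] y:[25/3,44/3] z:[18,62/3] -> miss, prune
    N3 x:[27/2,33/2] y:[9,14] z:[14,53/3] -> hit [14,14] leaf, test {P10@t=14, P11(miss)}

Visited [0, 5, 1, 4, 6, 7, 11, 9, 12, 2, 3]. Tests: 11 box, 2 leaf. Nearest: P10.

== RESULT ==
11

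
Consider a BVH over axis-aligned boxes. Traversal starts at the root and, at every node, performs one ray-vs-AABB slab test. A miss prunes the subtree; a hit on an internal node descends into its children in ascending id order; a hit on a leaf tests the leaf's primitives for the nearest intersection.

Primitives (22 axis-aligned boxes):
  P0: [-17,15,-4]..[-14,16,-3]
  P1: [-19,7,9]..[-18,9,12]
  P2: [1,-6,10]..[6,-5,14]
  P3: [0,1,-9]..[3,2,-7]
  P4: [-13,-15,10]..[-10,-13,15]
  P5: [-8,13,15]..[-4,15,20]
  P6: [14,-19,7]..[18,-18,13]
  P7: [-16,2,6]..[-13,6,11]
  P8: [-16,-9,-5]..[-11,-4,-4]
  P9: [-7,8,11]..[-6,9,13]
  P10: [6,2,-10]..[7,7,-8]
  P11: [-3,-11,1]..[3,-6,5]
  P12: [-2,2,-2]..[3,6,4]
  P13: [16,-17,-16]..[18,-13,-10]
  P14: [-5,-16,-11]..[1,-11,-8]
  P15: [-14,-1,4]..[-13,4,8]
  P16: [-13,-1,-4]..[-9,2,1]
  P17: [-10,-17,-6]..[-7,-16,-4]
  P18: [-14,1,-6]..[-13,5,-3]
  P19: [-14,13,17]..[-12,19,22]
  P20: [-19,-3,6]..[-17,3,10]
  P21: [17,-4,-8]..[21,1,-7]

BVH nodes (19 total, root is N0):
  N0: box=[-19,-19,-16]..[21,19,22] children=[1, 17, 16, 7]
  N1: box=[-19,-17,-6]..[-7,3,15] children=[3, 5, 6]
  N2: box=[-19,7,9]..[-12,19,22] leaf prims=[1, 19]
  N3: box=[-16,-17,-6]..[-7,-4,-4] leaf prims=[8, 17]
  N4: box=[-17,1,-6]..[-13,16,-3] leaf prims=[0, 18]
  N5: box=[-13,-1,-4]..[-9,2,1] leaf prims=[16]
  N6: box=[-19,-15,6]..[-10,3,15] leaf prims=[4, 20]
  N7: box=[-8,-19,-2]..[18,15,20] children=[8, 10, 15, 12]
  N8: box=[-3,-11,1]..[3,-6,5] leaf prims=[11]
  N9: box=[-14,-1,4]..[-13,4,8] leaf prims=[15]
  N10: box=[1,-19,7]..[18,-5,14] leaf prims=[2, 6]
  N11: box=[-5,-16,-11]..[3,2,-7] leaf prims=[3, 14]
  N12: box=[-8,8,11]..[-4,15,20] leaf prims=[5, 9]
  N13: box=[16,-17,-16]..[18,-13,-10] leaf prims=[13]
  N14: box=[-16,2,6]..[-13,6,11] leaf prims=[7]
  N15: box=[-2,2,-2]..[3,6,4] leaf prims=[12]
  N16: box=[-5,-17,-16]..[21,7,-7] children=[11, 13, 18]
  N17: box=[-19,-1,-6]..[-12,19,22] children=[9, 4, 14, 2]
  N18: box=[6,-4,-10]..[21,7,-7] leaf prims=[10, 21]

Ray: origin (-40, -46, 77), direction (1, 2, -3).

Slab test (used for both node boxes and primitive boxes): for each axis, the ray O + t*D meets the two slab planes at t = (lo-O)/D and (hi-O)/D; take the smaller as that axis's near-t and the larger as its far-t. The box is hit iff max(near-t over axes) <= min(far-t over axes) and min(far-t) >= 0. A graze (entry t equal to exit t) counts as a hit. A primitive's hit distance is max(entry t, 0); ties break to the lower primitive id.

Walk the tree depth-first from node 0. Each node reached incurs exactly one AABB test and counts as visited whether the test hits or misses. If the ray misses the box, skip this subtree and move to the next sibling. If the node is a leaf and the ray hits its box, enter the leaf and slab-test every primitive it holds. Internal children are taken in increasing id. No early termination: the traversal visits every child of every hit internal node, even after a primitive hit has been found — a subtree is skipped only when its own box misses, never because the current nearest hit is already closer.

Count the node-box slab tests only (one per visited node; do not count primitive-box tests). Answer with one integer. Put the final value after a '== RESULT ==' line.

Walk:
N0 x:[21,61] y:[27/2,65/2] z:[55/3,31] -> hit [21,31], descend [1, 7, 16, 17]
  N1 x:[21,33] y:[29/2,49/2] z:[62/3,83/3] -> hit [21,49/2], descend [3, 5, 6]
    N3 x:[24,33] y:[29/2,21] z:[27,83/3] -> miss, prune
    N5 x:[27,31] y:[45/2,24] z:[76/3,27] -> miss, prune
    N6 x:[21,30] y:[31/2,49/2] z:[62/3,71/3] -> hit [21,71/3] leaf, test {P4(miss), P20@t=67/3}
  N7 x:[32,58] y:[27/2,61/2] z:[19,79/3] -> miss, prune
  N16 x:[35,61] y:[29/2,53/2] z:[28,31] -> miss, prune
  N17 x:[21,28] y:[45/2,65/2] z:[55/3,83/3] -> hit [45/2,83/3], descend [2, 4, 9, 14]
    N2 x:[21,28] y:[53/2,65/2] z:[55/3,68/3] -> miss, prune
    N4 x:[23,27] y:[47/2,31] z:[80/3,83/3] -> hit [80/3,27] leaf, test {P0(miss), P18(miss)}
    N9 x:[26,27] y:[45/2,25] z:[23,73/3] -> miss, prune
    N14 x:[24,27] y:[24,26] z:[22,71/3] -> miss, prune

order=[0, 1, 3, 5, 6, 7, 16, 17, 2, 4, 9, 14]  |boxes|=12  |leaves|=2  hit=P20

== RESULT ==
12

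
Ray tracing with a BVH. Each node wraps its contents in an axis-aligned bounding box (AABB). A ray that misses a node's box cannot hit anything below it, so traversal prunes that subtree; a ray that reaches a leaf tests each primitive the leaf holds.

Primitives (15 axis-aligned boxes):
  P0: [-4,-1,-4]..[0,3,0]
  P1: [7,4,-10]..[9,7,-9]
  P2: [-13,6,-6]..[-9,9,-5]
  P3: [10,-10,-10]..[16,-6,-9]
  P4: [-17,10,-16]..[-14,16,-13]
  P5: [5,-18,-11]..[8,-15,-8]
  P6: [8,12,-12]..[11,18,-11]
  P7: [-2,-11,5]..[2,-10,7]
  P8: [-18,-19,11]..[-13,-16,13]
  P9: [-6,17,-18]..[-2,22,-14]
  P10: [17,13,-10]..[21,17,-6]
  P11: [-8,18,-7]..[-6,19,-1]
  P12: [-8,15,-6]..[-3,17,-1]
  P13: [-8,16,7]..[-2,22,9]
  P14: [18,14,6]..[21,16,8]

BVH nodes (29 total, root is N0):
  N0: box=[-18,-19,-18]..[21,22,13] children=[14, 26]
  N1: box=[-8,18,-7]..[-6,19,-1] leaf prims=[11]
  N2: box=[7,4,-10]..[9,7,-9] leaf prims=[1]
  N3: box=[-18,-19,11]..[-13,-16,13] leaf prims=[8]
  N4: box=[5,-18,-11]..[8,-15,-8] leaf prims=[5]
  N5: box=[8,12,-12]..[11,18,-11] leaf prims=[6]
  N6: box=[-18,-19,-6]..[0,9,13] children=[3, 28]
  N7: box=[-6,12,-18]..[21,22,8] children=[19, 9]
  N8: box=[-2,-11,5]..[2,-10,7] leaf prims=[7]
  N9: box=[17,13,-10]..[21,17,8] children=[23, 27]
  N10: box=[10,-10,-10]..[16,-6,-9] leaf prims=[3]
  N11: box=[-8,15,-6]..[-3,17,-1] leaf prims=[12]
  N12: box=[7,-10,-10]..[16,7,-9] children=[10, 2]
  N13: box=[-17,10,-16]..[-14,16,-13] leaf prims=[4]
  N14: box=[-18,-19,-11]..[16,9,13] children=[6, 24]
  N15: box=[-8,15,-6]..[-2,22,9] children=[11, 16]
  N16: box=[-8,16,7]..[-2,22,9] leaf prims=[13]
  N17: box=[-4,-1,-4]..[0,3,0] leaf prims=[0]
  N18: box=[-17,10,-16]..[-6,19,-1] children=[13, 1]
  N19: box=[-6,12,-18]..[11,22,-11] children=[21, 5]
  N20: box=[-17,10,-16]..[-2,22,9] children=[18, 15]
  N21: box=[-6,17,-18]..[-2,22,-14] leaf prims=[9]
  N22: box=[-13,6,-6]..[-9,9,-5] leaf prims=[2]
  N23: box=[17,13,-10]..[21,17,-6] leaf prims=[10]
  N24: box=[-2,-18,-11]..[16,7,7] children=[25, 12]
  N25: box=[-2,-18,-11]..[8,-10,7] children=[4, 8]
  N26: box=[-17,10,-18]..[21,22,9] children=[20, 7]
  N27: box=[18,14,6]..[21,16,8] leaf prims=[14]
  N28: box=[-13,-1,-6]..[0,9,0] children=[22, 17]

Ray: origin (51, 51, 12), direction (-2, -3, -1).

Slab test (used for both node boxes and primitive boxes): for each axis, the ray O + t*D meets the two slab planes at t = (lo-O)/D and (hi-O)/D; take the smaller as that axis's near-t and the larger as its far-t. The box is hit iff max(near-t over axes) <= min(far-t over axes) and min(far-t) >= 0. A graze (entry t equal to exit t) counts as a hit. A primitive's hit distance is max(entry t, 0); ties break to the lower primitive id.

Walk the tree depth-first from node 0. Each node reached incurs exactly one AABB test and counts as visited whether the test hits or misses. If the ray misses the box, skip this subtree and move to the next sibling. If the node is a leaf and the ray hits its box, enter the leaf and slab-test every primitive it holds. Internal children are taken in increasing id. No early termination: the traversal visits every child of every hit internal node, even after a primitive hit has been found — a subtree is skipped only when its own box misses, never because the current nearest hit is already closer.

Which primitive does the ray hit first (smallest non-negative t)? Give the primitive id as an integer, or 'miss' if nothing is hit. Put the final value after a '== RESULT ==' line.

Walk:
N0 x:[15,69/2] y:[29/3,70/3] z:[-1,30] -> hit [15,70/3], descend [14, 26]
  N14 x:[35/2,69/2] y:[14,70/3] z:[-1,23] -> hit [35/2,23], descend [6, 24]
    N6 x:[51/2,69/2] y:[14,70/3] z:[-1,18] -> miss, prune
    N24 x:[35/2,53/2] y:[44/3,23] z:[5,23] -> hit [35/2,23], descend [12, 25]
      N12 x:[35/2,22] y:[44/3,61/3] z:[21,22] -> miss, prune
      N25 x:[43/2,53/2] y:[61/3,23] z:[5,23] -> hit [43/2,23], descend [4, 8]
        N4 x:[43/2,23] y:[22,23] z:[20,23] -> hit [22,23] leaf, test {P5@t=22}
        N8 x:[49/2,53/2] y:[61/3,62/3] z:[5,7] -> miss, prune
  N26 x:[15,34] y:[29/3,41/3] z:[3,30] -> miss, prune

Summary -> nodes [0, 14, 6, 24, 12, 25, 4, 8, 26]; box-tests=9; leaf-entries=1; first=P5

== RESULT ==
5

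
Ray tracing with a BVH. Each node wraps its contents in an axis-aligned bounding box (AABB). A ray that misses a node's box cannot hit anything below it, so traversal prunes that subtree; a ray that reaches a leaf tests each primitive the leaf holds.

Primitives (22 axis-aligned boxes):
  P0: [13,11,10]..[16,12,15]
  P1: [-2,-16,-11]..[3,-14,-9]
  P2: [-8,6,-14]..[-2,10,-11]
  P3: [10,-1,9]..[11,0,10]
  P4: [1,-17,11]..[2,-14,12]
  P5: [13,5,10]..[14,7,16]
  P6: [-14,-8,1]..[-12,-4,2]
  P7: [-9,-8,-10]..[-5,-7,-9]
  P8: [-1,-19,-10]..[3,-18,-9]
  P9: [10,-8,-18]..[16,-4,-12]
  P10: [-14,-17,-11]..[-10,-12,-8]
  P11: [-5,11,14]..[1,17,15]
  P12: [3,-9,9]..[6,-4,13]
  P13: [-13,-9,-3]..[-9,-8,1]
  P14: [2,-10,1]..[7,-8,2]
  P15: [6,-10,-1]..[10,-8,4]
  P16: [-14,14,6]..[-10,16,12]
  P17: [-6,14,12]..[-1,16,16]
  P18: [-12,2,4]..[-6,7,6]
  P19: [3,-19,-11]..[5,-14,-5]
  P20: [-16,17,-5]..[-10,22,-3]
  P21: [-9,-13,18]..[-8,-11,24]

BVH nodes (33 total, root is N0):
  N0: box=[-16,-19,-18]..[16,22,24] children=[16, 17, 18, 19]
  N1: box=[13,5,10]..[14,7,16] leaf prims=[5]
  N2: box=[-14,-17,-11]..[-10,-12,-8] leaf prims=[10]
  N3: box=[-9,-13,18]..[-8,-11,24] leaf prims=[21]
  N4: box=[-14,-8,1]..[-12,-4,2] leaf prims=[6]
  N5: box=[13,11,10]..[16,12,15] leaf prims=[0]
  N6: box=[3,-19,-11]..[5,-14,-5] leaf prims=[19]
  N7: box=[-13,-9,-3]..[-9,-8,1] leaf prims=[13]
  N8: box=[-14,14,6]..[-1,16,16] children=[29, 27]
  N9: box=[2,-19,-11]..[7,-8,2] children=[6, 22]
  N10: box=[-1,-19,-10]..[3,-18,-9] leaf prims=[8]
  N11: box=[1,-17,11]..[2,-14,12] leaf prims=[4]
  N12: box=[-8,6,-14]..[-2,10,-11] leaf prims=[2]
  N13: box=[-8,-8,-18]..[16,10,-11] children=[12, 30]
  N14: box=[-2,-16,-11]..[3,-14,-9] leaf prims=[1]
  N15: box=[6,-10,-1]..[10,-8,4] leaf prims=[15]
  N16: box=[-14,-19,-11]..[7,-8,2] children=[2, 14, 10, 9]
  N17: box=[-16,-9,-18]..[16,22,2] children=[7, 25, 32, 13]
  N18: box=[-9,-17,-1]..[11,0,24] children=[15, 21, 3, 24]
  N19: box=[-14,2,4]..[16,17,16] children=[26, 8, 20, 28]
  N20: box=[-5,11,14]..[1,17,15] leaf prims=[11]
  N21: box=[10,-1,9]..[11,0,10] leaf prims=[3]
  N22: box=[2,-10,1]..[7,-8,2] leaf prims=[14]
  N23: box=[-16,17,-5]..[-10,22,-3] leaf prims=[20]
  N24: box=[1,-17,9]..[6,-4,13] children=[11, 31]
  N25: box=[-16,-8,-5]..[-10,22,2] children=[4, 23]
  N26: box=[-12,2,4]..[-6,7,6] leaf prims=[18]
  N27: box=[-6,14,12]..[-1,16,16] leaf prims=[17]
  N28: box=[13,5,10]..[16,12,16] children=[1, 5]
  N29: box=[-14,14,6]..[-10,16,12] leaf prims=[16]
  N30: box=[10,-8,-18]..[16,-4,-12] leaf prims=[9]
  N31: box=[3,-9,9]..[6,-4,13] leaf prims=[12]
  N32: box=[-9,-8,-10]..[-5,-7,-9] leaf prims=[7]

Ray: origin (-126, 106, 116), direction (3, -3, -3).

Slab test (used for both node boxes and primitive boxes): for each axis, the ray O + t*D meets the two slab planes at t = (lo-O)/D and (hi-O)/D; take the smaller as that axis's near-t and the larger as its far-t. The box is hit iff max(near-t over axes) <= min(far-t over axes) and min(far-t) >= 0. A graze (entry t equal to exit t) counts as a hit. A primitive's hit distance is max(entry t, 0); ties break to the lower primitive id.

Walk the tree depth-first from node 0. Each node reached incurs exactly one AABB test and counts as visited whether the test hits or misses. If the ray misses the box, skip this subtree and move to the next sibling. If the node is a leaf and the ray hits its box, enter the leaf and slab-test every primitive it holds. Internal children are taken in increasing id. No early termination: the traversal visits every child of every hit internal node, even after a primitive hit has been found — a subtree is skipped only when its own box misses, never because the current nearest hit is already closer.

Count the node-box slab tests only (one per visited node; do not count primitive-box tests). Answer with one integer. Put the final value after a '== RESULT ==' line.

Trace the traversal:
N0 x:[110/3,142/3] y:[28,125/3] z:[92/3,134/3] -> hit [110/3,125/3], descend [16, 17, 18, 19]
  N16 x:[112/3,133/3] y:[38,125/3] z:[38,127/3] -> hit [38,125/3], descend [2, 9, 10, 14]
    N2 x:[112/3,116/3] y:[118/3,41] z:[124/3,127/3] -> miss, prune
    N9 x:[128/3,133/3] y:[38,125/3] z:[38,127/3] -> miss, prune
    N10 x:[125/3,43] y:[124/3,125/3] z:[125/3,42] -> hit [125/3,125/3] leaf, test {P8@t=125/3}
    N14 x:[124/3,43] y:[40,122/3] z:[125/3,127/3] -> miss, prune
  N17 x:[110/3,142/3] y:[28,115/3] z:[38,134/3] -> hit [38,115/3], descend [7, 13, 25, 32]
    N7 x:[113/3,39] y:[38,115/3] z:[115/3,119/3] -> hit [115/3,115/3] leaf, test {P13@t=115/3}
    N13 x:[118/3,142/3] y:[32,38] z:[127/3,134/3] -> miss, prune
    N25 x:[110/3,116/3] y:[28,38] z:[38,121/3] -> hit [38,38], descend [4, 23]
      N4 x:[112/3,38] y:[110/3,38] z:[38,115/3] -> hit [38,38] leaf, test {P6@t=38}
      N23 x:[110/3,116/3] y:[28,89/3] z:[119/3,121/3] -> miss, prune
    N32 x:[39,121/3] y:[113/3,38] z:[125/3,42] -> miss, prune
  N18 x:[39,137/3] y:[106/3,41] z:[92/3,39] -> hit [39,39], descend [3, 15, 21, 24]
    N3 x:[39,118/3] y:[39,119/3] z:[92/3,98/3] -> miss, prune
    N15 x:[44,136/3] y:[38,116/3] z:[112/3,39] -> miss, prune
    N21 x:[136/3,137/3] y:[106/3,107/3] z:[106/3,107/3] -> miss, prune
    N24 x:[127/3,44] y:[110/3,41] z:[103/3,107/3] -> miss, prune
  N19 x:[112/3,142/3] y:[89/3,104/3] z:[100/3,112/3] -> miss, prune

Visited [0, 16, 2, 9, 10, 14, 17, 7, 13, 25, 4, 23, 32, 18, 3, 15, 21, 24, 19]. Tests: 19 box, 3 leaf. Nearest: P6.

== RESULT ==
19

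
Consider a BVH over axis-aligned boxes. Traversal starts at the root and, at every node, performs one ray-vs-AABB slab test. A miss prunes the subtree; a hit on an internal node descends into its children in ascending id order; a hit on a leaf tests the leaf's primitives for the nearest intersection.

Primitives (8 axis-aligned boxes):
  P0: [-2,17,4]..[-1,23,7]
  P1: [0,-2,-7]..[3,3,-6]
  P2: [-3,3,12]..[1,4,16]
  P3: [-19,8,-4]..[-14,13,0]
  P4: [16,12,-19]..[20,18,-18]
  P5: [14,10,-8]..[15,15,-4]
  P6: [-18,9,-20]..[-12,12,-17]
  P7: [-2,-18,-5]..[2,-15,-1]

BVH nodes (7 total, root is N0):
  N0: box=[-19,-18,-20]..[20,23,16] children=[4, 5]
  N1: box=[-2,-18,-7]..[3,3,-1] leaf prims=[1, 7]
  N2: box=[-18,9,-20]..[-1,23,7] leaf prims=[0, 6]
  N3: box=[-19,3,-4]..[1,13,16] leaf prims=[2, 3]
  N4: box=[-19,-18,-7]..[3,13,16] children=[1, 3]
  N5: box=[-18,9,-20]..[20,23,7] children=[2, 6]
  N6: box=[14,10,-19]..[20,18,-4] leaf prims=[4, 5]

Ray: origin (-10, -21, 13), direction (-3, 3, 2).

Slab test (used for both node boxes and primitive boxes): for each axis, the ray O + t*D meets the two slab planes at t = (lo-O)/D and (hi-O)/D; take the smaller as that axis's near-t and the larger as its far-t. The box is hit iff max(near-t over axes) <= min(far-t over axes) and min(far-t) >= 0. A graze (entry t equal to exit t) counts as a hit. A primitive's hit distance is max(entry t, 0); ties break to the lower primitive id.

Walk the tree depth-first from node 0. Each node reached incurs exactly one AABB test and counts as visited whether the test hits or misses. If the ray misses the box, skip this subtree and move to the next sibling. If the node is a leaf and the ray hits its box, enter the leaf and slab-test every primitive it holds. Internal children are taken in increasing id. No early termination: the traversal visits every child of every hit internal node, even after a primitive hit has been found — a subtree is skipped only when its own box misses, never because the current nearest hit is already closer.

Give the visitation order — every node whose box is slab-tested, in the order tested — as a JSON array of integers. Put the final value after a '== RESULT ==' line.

Traverse from the root:
N0 x:[-10,3] y:[1,44/3] z:[-33/2,3/2] -> hit [1,3/2], descend [4, 5]
  N4 x:[-13/3,3] y:[1,34/3] z:[-10,3/2] -> hit [1,3/2], descend [1, 3]
    N1 x:[-13/3,-8/3] y:[1,8] z:[-10,-7] -> miss, prune
    N3 x:[-11/3,3] y:[8,34/3] z:[-17/2,3/2] -> miss, prune
  N5 x:[-10,8/3] y:[10,44/3] z:[-33/2,-3] -> miss, prune

Summary -> nodes [0, 4, 1, 3, 5]; box-tests=5; leaf-entries=0; first=miss

== RESULT ==
[0, 4, 1, 3, 5]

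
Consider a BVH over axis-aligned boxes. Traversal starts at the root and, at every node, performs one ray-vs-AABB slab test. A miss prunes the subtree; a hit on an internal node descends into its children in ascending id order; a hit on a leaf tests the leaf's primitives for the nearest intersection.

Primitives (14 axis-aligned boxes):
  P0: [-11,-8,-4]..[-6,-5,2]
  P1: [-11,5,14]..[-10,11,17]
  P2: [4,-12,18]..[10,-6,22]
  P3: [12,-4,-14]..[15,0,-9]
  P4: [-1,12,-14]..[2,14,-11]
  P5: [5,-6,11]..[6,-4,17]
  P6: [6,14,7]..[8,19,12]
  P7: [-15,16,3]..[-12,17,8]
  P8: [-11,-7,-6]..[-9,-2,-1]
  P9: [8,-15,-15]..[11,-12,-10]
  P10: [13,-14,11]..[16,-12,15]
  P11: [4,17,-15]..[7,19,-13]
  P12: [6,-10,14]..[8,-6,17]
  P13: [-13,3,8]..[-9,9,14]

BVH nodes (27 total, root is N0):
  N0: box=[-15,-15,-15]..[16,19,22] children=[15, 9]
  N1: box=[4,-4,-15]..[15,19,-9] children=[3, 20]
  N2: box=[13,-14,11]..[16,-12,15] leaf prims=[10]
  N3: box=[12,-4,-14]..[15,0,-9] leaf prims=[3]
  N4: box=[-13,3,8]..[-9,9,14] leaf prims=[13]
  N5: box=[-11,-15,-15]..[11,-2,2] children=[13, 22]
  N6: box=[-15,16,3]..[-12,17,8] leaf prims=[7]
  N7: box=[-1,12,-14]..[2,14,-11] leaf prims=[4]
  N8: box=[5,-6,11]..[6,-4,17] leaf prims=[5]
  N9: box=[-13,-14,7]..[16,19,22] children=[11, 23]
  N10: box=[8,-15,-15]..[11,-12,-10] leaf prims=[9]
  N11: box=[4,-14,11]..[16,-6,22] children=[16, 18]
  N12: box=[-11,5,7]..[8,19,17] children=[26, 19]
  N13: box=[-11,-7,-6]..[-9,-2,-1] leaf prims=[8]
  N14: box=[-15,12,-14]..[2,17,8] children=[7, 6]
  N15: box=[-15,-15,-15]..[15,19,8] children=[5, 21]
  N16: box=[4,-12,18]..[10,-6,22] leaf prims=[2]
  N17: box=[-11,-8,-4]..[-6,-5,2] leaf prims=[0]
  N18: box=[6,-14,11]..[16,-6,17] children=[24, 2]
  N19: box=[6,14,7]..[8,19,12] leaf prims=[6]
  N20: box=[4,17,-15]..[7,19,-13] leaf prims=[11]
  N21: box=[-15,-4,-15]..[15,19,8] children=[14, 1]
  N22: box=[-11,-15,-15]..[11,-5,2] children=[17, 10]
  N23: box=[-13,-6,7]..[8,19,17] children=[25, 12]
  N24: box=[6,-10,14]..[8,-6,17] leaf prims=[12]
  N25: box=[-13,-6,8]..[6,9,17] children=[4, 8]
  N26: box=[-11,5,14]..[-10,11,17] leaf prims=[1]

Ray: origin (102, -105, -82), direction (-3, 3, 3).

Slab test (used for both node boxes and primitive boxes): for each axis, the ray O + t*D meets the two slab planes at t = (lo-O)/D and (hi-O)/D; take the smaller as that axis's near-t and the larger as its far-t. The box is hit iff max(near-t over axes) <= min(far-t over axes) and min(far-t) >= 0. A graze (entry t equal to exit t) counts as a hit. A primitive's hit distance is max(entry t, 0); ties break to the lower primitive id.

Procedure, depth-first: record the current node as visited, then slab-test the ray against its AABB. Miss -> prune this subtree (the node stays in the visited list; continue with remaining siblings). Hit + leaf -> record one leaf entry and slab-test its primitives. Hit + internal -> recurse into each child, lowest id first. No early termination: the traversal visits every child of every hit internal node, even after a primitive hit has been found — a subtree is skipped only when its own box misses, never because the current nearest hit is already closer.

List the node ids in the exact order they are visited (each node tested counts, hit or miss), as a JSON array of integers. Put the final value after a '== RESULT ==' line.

Walk:
N0 x:[86/3,39] y:[30,124/3] z:[67/3,104/3] -> hit [30,104/3], descend [9, 15]
  N9 x:[86/3,115/3] y:[91/3,124/3] z:[89/3,104/3] -> hit [91/3,104/3], descend [11, 23]
    N11 x:[86/3,98/3] y:[91/3,33] z:[31,104/3] -> hit [31,98/3], descend [16, 18]
      N16 x:[92/3,98/3] y:[31,33] z:[100/3,104/3] -> miss, prune
      N18 x:[86/3,32] y:[91/3,33] z:[31,33] -> hit [31,32], descend [2, 24]
        N2 x:[86/3,89/3] y:[91/3,31] z:[31,97/3] -> miss, prune
        N24 x:[94/3,32] y:[95/3,33] z:[32,33] -> hit [32,32] leaf, test {P12@t=32}
    N23 x:[94/3,115/3] y:[33,124/3] z:[89/3,33] -> hit [33,33], descend [12, 25]
      N12 x:[94/3,113/3] y:[110/3,124/3] z:[89/3,33] -> miss, prune
      N25 x:[32,115/3] y:[33,38] z:[30,33] -> hit [33,33], descend [4, 8]
        N4 x:[37,115/3] y:[36,38] z:[30,32] -> miss, prune
        N8 x:[32,97/3] y:[33,101/3] z:[31,33] -> miss, prune
  N15 x:[29,39] y:[30,124/3] z:[67/3,30] -> hit [30,30], descend [5, 21]
    N5 x:[91/3,113/3] y:[30,103/3] z:[67/3,28] -> miss, prune
    N21 x:[29,39] y:[101/3,124/3] z:[67/3,30] -> miss, prune

15 AABB tests over nodes [0, 9, 11, 16, 18, 2, 24, 23, 12, 25, 4, 8, 15, 5, 21]; 1 leaf entered; closest P12.

== RESULT ==
[0, 9, 11, 16, 18, 2, 24, 23, 12, 25, 4, 8, 15, 5, 21]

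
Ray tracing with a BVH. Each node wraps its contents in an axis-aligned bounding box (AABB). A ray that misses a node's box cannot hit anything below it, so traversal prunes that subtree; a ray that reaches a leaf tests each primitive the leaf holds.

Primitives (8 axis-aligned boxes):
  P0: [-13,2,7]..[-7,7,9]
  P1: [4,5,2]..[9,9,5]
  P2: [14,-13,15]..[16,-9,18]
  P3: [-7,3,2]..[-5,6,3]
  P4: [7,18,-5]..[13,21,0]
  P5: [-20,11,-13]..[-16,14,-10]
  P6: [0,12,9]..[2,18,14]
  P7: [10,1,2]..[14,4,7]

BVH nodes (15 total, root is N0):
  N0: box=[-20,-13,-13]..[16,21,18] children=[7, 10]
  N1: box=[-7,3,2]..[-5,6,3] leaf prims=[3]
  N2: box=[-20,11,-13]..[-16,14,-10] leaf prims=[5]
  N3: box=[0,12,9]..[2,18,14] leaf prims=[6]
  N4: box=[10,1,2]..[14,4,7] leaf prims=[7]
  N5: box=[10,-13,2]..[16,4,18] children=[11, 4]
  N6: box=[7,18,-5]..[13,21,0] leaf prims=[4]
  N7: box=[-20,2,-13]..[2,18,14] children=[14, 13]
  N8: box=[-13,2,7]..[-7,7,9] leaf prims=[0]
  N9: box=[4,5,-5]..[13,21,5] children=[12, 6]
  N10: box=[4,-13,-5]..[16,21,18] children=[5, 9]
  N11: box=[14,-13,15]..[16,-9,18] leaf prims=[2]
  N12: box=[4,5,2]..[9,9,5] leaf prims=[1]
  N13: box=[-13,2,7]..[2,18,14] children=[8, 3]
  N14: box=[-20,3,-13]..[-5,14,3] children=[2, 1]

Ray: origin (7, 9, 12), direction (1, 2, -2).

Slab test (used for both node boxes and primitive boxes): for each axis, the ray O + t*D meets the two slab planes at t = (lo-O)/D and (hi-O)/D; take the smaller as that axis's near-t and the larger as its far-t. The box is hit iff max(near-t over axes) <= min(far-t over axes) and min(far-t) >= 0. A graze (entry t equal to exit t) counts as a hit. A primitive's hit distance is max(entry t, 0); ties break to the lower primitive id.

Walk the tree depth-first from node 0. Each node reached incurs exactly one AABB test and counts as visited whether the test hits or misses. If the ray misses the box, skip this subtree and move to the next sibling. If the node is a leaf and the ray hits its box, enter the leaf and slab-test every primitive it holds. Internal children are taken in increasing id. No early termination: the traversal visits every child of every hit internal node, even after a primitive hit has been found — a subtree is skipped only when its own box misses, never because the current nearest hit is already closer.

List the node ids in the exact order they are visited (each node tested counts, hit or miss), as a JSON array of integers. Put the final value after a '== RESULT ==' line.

Traverse from the root:
N0 x:[-27,9] y:[-11,6] z:[-3,25/2] -> hit [-3,6], descend [7, 10]
  N7 x:[-27,-5] y:[-7/2,9/2] z:[-1,25/2] -> miss, prune
  N10 x:[-3,9] y:[-11,6] z:[-3,17/2] -> hit [-3,6], descend [5, 9]
    N5 x:[3,9] y:[-11,-5/2] z:[-3,5] -> miss, prune
    N9 x:[-3,6] y:[-2,6] z:[7/2,17/2] -> hit [7/2,6], descend [6, 12]
      N6 x:[0,6] y:[9/2,6] z:[6,17/2] -> hit [6,6] leaf, test {P4@t=6}
      N12 x:[-3,2] y:[-2,0] z:[7/2,5] -> miss, prune

Summary -> nodes [0, 7, 10, 5, 9, 6, 12]; box-tests=7; leaf-entries=1; first=P4

== RESULT ==
[0, 7, 10, 5, 9, 6, 12]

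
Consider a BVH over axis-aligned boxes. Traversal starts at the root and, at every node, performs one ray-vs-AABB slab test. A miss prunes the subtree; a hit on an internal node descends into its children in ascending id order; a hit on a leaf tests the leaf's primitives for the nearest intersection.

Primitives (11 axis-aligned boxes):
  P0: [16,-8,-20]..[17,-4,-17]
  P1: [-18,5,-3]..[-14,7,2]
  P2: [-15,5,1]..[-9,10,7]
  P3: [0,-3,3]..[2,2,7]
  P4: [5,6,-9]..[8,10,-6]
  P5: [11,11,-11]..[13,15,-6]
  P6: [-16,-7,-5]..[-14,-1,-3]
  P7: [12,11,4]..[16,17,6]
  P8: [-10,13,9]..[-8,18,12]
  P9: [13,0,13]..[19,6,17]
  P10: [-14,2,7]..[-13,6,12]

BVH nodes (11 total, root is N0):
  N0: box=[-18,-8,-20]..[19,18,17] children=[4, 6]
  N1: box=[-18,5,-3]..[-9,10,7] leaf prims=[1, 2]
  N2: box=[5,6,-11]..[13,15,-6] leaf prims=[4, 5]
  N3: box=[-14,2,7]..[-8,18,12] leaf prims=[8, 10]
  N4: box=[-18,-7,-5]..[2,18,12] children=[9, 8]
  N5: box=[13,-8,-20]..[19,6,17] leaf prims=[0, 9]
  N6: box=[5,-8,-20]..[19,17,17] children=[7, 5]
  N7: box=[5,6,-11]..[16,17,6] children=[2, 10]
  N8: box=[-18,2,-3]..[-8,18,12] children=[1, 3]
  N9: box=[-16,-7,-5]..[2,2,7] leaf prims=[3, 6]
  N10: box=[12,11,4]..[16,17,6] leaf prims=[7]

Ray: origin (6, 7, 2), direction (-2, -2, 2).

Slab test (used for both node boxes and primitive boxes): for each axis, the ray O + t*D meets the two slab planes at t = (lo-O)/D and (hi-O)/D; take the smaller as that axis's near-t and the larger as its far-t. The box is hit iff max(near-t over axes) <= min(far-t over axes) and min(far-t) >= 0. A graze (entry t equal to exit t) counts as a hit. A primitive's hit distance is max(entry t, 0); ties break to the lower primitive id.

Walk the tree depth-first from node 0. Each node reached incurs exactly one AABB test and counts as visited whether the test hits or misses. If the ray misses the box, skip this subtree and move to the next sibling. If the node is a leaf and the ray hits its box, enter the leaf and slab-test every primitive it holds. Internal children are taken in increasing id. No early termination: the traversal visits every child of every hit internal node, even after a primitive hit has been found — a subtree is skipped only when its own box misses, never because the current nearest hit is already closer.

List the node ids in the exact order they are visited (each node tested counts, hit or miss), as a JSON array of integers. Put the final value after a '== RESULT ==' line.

Traverse from the root:
N0 x:[-13/2,12] y:[-11/2,15/2] z:[-11,15/2] -> hit [-11/2,15/2], descend [4, 6]
  N4 x:[2,12] y:[-11/2,7] z:[-7/2,5] -> hit [2,5], descend [8, 9]
    N8 x:[7,12] y:[-11/2,5/2] z:[-5/2,5] -> miss, prune
    N9 x:[2,11] y:[5/2,7] z:[-7/2,5/2] -> hit [5/2,5/2] leaf, test {P3@t=5/2, P6(miss)}
  N6 x:[-13/2,1/2] y:[-5,15/2] z:[-11,15/2] -> hit [-5,1/2], descend [5, 7]
    N5 x:[-13/2,-7/2] y:[1/2,15/2] z:[-11,15/2] -> miss, prune
    N7 x:[-5,1/2] y:[-5,1/2] z:[-13/2,2] -> hit [-5,1/2], descend [2, 10]
      N2 x:[-7/2,1/2] y:[-4,1/2] z:[-13/2,-4] -> miss, prune
      N10 x:[-5,-3] y:[-5,-2] z:[1,2] -> miss, prune

9 AABB tests over nodes [0, 4, 8, 9, 6, 5, 7, 2, 10]; 1 leaf entered; closest P3.

== RESULT ==
[0, 4, 8, 9, 6, 5, 7, 2, 10]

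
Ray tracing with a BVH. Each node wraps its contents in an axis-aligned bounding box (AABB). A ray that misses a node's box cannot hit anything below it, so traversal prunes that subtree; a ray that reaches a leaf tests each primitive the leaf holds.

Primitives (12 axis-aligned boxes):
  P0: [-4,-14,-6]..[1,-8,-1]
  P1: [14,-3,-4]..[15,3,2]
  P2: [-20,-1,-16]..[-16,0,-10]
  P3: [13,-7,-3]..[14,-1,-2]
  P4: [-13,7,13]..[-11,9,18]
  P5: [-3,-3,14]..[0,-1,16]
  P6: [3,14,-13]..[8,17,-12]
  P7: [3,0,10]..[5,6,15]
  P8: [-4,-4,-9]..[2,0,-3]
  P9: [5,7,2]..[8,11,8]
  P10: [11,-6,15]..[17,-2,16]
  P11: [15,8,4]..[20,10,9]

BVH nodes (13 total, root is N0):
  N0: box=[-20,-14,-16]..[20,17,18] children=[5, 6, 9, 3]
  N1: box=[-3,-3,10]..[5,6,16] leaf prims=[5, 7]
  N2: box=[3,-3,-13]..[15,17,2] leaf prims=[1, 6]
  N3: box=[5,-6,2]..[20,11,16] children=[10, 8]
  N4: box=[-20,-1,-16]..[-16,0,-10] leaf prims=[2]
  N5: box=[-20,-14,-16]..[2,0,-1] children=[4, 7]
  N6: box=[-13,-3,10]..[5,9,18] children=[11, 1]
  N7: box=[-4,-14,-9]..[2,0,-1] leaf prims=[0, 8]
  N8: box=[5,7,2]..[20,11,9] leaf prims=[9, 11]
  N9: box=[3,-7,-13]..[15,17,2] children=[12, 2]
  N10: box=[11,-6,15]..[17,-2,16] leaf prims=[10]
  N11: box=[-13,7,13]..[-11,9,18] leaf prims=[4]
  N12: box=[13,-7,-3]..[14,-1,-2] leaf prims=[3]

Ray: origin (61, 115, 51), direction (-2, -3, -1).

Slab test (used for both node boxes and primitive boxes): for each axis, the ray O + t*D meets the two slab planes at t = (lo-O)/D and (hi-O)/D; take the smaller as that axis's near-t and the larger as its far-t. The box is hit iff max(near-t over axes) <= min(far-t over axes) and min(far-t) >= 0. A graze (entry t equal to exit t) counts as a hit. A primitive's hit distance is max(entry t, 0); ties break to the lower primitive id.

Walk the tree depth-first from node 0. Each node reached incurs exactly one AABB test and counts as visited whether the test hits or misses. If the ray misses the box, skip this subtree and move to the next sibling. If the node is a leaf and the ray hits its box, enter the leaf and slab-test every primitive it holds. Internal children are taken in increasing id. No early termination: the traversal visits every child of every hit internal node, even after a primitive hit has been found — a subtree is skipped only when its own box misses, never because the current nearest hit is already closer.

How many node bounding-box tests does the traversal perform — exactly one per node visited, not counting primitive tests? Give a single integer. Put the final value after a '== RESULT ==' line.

Walk:
N0 x:[41/2,81/2] y:[98/3,43] z:[33,67] -> hit [33,81/2], descend [3, 5, 6, 9]
  N3 x:[41/2,28] y:[104/3,121/3] z:[35,49] -> miss, prune
  N5 x:[59/2,81/2] y:[115/3,43] z:[52,67] -> miss, prune
  N6 x:[28,37] y:[106/3,118/3] z:[33,41] -> hit [106/3,37], descend [1, 11]
    N1 x:[28,32] y:[109/3,118/3] z:[35,41] -> miss, prune
    N11 x:[36,37] y:[106/3,36] z:[33,38] -> hit [36,36] leaf, test {P4@t=36}
  N9 x:[23,29] y:[98/3,122/3] z:[49,64] -> miss, prune

Summary -> nodes [0, 3, 5, 6, 1, 11, 9]; box-tests=7; leaf-entries=1; first=P4

== RESULT ==
7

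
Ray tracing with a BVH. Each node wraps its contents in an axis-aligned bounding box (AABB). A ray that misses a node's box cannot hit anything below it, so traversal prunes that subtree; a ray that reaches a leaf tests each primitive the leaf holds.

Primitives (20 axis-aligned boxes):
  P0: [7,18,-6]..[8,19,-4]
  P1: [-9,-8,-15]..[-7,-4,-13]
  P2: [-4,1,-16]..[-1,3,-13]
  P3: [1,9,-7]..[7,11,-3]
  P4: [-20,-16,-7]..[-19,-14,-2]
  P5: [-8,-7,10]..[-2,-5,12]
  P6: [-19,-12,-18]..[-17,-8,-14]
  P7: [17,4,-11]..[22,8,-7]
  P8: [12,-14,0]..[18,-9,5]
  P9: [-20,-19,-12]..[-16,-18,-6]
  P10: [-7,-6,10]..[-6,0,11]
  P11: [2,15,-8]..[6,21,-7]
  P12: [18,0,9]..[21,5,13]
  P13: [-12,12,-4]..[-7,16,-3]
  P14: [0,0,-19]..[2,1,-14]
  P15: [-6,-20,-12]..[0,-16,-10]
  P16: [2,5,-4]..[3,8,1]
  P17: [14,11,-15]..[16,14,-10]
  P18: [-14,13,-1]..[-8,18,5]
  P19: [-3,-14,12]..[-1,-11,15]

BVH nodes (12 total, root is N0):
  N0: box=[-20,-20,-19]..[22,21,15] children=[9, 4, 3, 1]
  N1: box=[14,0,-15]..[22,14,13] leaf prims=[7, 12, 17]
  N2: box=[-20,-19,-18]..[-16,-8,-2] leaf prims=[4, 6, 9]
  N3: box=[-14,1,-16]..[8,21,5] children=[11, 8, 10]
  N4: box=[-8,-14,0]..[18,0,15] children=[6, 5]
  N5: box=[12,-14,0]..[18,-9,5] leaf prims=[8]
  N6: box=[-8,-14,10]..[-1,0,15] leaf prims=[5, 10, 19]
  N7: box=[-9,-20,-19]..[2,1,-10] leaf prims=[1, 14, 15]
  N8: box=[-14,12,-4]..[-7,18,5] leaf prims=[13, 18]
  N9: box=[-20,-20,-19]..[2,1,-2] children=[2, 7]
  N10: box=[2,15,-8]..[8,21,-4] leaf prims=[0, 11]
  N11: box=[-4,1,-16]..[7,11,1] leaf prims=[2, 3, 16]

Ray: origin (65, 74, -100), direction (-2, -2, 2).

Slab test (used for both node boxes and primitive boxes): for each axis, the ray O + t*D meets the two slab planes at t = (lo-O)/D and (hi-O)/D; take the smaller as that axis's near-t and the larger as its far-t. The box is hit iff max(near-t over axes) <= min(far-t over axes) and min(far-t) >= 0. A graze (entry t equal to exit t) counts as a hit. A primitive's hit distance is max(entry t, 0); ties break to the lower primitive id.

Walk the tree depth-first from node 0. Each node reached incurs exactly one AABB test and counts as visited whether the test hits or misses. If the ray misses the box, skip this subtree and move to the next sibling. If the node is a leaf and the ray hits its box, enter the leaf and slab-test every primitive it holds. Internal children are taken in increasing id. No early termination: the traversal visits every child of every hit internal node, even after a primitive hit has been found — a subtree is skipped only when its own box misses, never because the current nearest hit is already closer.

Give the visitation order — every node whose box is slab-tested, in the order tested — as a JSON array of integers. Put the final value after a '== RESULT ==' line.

Traverse from the root:
N0 x:[43/2,85/2] y:[53/2,47] z:[81/2,115/2] -> hit [81/2,85/2], descend [1, 3, 4, 9]
  N1 x:[43/2,51/2] y:[30,37] z:[85/2,113/2] -> miss, prune
  N3 x:[57/2,79/2] y:[53/2,73/2] z:[42,105/2] -> miss, prune
  N4 x:[47/2,73/2] y:[37,44] z:[50,115/2] -> miss, prune
  N9 x:[63/2,85/2] y:[73/2,47] z:[81/2,49] -> hit [81/2,85/2], descend [2, 7]
    N2 x:[81/2,85/2] y:[41,93/2] z:[41,49] -> hit [41,85/2] leaf, test {P4(miss), P6@t=41, P9(miss)}
    N7 x:[63/2,37] y:[73/2,47] z:[81/2,45] -> miss, prune

Visited [0, 1, 3, 4, 9, 2, 7]. Tests: 7 box, 1 leaf. Nearest: P6.

== RESULT ==
[0, 1, 3, 4, 9, 2, 7]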